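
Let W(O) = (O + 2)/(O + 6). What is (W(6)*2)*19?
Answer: 76/3 ≈ 25.333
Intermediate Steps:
W(O) = (2 + O)/(6 + O)
(W(6)*2)*19 = (((2 + 6)/(6 + 6))*2)*19 = ((8/12)*2)*19 = (((1/12)*8)*2)*19 = ((2/3)*2)*19 = (4/3)*19 = 76/3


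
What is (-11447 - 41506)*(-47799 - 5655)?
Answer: 2830549662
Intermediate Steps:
(-11447 - 41506)*(-47799 - 5655) = -52953*(-53454) = 2830549662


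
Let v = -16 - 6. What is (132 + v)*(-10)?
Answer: -1100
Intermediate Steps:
v = -22
(132 + v)*(-10) = (132 - 22)*(-10) = 110*(-10) = -1100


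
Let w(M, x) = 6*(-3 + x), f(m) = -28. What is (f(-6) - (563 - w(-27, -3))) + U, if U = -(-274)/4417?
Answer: -2769185/4417 ≈ -626.94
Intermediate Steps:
w(M, x) = -18 + 6*x
U = 274/4417 (U = -(-274)/4417 = -1*(-274/4417) = 274/4417 ≈ 0.062033)
(f(-6) - (563 - w(-27, -3))) + U = (-28 - (563 - (-18 + 6*(-3)))) + 274/4417 = (-28 - (563 - (-18 - 18))) + 274/4417 = (-28 - (563 - 1*(-36))) + 274/4417 = (-28 - (563 + 36)) + 274/4417 = (-28 - 1*599) + 274/4417 = (-28 - 599) + 274/4417 = -627 + 274/4417 = -2769185/4417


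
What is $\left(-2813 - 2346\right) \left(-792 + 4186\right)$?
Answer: $-17509646$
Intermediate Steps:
$\left(-2813 - 2346\right) \left(-792 + 4186\right) = \left(-5159\right) 3394 = -17509646$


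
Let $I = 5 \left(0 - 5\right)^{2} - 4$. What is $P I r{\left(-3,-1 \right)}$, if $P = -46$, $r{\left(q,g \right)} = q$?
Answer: $16698$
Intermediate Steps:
$I = 121$ ($I = 5 \left(-5\right)^{2} - 4 = 5 \cdot 25 - 4 = 125 - 4 = 121$)
$P I r{\left(-3,-1 \right)} = \left(-46\right) 121 \left(-3\right) = \left(-5566\right) \left(-3\right) = 16698$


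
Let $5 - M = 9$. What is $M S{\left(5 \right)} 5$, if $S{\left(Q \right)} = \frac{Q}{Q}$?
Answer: $-20$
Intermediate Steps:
$M = -4$ ($M = 5 - 9 = -4$)
$S{\left(Q \right)} = 1$
$M S{\left(5 \right)} 5 = \left(-4\right) 1 \cdot 5 = \left(-4\right) 5 = -20$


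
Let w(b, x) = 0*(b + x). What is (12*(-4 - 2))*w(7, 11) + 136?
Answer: 136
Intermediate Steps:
w(b, x) = 0
(12*(-4 - 2))*w(7, 11) + 136 = (12*(-4 - 2))*0 + 136 = (12*(-6))*0 + 136 = -72*0 + 136 = 0 + 136 = 136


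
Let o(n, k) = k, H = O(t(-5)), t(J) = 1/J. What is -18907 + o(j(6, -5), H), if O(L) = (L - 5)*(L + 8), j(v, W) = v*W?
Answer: -473689/25 ≈ -18948.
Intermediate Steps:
t(J) = 1/J
j(v, W) = W*v
O(L) = (-5 + L)*(8 + L)
H = -1014/25 (H = -40 + (1/(-5))² + 3/(-5) = -40 + (-⅕)² + 3*(-⅕) = -40 + 1/25 - ⅗ = -1014/25 ≈ -40.560)
-18907 + o(j(6, -5), H) = -18907 - 1014/25 = -473689/25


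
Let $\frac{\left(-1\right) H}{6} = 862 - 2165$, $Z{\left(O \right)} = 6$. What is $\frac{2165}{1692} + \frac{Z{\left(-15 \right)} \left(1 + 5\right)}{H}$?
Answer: $\frac{2831147}{2204676} \approx 1.2842$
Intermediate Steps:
$H = 7818$ ($H = - 6 \left(862 - 2165\right) = \left(-6\right) \left(-1303\right) = 7818$)
$\frac{2165}{1692} + \frac{Z{\left(-15 \right)} \left(1 + 5\right)}{H} = \frac{2165}{1692} + \frac{6 \left(1 + 5\right)}{7818} = 2165 \cdot \frac{1}{1692} + 6 \cdot 6 \cdot \frac{1}{7818} = \frac{2165}{1692} + 36 \cdot \frac{1}{7818} = \frac{2165}{1692} + \frac{6}{1303} = \frac{2831147}{2204676}$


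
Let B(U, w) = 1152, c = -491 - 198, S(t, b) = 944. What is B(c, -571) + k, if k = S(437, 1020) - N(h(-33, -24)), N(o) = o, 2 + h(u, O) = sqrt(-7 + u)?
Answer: 2098 - 2*I*sqrt(10) ≈ 2098.0 - 6.3246*I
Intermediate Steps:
h(u, O) = -2 + sqrt(-7 + u)
c = -689
k = 946 - 2*I*sqrt(10) (k = 944 - (-2 + sqrt(-7 - 33)) = 944 - (-2 + sqrt(-40)) = 944 - (-2 + 2*I*sqrt(10)) = 944 + (2 - 2*I*sqrt(10)) = 946 - 2*I*sqrt(10) ≈ 946.0 - 6.3246*I)
B(c, -571) + k = 1152 + (946 - 2*I*sqrt(10)) = 2098 - 2*I*sqrt(10)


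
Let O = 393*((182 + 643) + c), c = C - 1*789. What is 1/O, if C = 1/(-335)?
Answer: 335/4739187 ≈ 7.0687e-5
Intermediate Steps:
C = -1/335 ≈ -0.0029851
c = -264316/335 (c = -1/335 - 1*789 = -1/335 - 789 = -264316/335 ≈ -789.00)
O = 4739187/335 (O = 393*((182 + 643) - 264316/335) = 393*(825 - 264316/335) = 393*(12059/335) = 4739187/335 ≈ 14147.)
1/O = 1/(4739187/335) = 335/4739187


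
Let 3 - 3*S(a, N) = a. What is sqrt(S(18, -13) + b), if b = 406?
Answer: sqrt(401) ≈ 20.025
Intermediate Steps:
S(a, N) = 1 - a/3
sqrt(S(18, -13) + b) = sqrt((1 - 1/3*18) + 406) = sqrt((1 - 6) + 406) = sqrt(-5 + 406) = sqrt(401)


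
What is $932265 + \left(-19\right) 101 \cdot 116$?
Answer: $709661$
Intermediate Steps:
$932265 + \left(-19\right) 101 \cdot 116 = 932265 - 222604 = 709661$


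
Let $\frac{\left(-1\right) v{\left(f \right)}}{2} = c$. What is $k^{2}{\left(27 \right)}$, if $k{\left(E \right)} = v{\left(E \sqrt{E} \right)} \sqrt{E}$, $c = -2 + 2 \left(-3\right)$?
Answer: $6912$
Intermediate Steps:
$c = -8$ ($c = -2 - 6 = -8$)
$v{\left(f \right)} = 16$ ($v{\left(f \right)} = \left(-2\right) \left(-8\right) = 16$)
$k{\left(E \right)} = 16 \sqrt{E}$
$k^{2}{\left(27 \right)} = \left(16 \sqrt{27}\right)^{2} = \left(16 \cdot 3 \sqrt{3}\right)^{2} = \left(48 \sqrt{3}\right)^{2} = 6912$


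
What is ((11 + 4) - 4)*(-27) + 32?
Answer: -265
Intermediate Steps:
((11 + 4) - 4)*(-27) + 32 = (15 - 4)*(-27) + 32 = 11*(-27) + 32 = -297 + 32 = -265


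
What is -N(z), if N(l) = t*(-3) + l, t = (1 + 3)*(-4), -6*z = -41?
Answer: -329/6 ≈ -54.833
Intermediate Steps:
z = 41/6 (z = -1/6*(-41) = 41/6 ≈ 6.8333)
t = -16 (t = 4*(-4) = -16)
N(l) = 48 + l (N(l) = -16*(-3) + l = 48 + l)
-N(z) = -(48 + 41/6) = -1*329/6 = -329/6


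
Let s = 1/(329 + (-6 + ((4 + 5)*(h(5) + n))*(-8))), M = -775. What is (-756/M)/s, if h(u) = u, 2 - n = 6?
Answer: 189756/775 ≈ 244.85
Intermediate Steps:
n = -4 (n = 2 - 1*6 = 2 - 6 = -4)
s = 1/251 (s = 1/(329 + (-6 + ((4 + 5)*(5 - 4))*(-8))) = 1/(329 + (-6 + (9*1)*(-8))) = 1/(329 + (-6 + 9*(-8))) = 1/(329 + (-6 - 72)) = 1/(329 - 78) = 1/251 ≈ 0.0039841)
(-756/M)/s = (-756/(-775))/(1/251) = -756*(-1/775)*251 = (756/775)*251 = 189756/775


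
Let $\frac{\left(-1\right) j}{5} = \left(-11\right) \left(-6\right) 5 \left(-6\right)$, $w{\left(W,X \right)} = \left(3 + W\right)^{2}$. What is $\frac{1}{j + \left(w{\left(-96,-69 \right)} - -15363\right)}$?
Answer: $\frac{1}{33912} \approx 2.9488 \cdot 10^{-5}$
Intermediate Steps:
$j = 9900$ ($j = - 5 \left(-11\right) \left(-6\right) 5 \left(-6\right) = - 5 \cdot 66 \left(-30\right) = \left(-5\right) \left(-1980\right) = 9900$)
$\frac{1}{j + \left(w{\left(-96,-69 \right)} - -15363\right)} = \frac{1}{9900 + \left(\left(3 - 96\right)^{2} - -15363\right)} = \frac{1}{9900 + \left(\left(-93\right)^{2} + 15363\right)} = \frac{1}{9900 + \left(8649 + 15363\right)} = \frac{1}{9900 + 24012} = \frac{1}{33912}$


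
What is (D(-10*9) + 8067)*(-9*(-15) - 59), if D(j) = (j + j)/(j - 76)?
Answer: 50893476/83 ≈ 6.1317e+5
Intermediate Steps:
D(j) = 2*j/(-76 + j) (D(j) = (2*j)/(-76 + j) = 2*j/(-76 + j))
(D(-10*9) + 8067)*(-9*(-15) - 59) = (2*(-10*9)/(-76 - 10*9) + 8067)*(-9*(-15) - 59) = (2*(-90)/(-76 - 90) + 8067)*(135 - 59) = (2*(-90)/(-166) + 8067)*76 = (2*(-90)*(-1/166) + 8067)*76 = (90/83 + 8067)*76 = (669651/83)*76 = 50893476/83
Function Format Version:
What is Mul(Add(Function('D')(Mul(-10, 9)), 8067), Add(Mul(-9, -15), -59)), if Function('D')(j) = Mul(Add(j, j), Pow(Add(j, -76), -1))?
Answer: Rational(50893476, 83) ≈ 6.1317e+5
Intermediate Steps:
Function('D')(j) = Mul(2, j, Pow(Add(-76, j), -1)) (Function('D')(j) = Mul(Mul(2, j), Pow(Add(-76, j), -1)) = Mul(2, j, Pow(Add(-76, j), -1)))
Mul(Add(Function('D')(Mul(-10, 9)), 8067), Add(Mul(-9, -15), -59)) = Mul(Add(Mul(2, Mul(-10, 9), Pow(Add(-76, Mul(-10, 9)), -1)), 8067), Add(Mul(-9, -15), -59)) = Mul(Add(Mul(2, -90, Pow(Add(-76, -90), -1)), 8067), Add(135, -59)) = Mul(Add(Mul(2, -90, Pow(-166, -1)), 8067), 76) = Mul(Add(Mul(2, -90, Rational(-1, 166)), 8067), 76) = Mul(Add(Rational(90, 83), 8067), 76) = Mul(Rational(669651, 83), 76) = Rational(50893476, 83)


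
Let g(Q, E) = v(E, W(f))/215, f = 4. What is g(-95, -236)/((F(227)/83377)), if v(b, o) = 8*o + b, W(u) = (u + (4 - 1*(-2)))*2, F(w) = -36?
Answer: 36841/45 ≈ 818.69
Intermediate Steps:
W(u) = 12 + 2*u (W(u) = (u + (4 + 2))*2 = (u + 6)*2 = (6 + u)*2 = 12 + 2*u)
v(b, o) = b + 8*o
g(Q, E) = 32/43 + E/215 (g(Q, E) = (E + 8*(12 + 2*4))/215 = (E + 8*(12 + 8))*(1/215) = (E + 8*20)*(1/215) = (E + 160)*(1/215) = (160 + E)*(1/215) = 32/43 + E/215)
g(-95, -236)/((F(227)/83377)) = (32/43 + (1/215)*(-236))/((-36/83377)) = (32/43 - 236/215)/((-36*1/83377)) = -76/(215*(-36/83377)) = -76/215*(-83377/36) = 36841/45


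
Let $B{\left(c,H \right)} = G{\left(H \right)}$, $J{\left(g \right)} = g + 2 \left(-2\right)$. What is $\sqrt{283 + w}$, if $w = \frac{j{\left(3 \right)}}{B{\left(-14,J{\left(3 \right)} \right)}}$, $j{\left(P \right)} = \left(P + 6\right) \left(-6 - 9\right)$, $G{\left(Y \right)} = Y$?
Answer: $\sqrt{418} \approx 20.445$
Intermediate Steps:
$J{\left(g \right)} = -4 + g$ ($J{\left(g \right)} = g - 4 = -4 + g$)
$B{\left(c,H \right)} = H$
$j{\left(P \right)} = -90 - 15 P$ ($j{\left(P \right)} = \left(6 + P\right) \left(-15\right) = -90 - 15 P$)
$w = 135$ ($w = \frac{-90 - 45}{-4 + 3} = \frac{-90 - 45}{-1} = \left(-135\right) \left(-1\right) = 135$)
$\sqrt{283 + w} = \sqrt{283 + 135} = \sqrt{418}$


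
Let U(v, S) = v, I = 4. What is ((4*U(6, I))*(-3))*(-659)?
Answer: 47448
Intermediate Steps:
((4*U(6, I))*(-3))*(-659) = ((4*6)*(-3))*(-659) = (24*(-3))*(-659) = -72*(-659) = 47448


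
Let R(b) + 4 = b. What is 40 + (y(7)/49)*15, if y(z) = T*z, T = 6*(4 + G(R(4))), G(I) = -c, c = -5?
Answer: 1090/7 ≈ 155.71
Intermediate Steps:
R(b) = -4 + b
G(I) = 5 (G(I) = -1*(-5) = 5)
T = 54 (T = 6*(4 + 5) = 6*9 = 54)
y(z) = 54*z
40 + (y(7)/49)*15 = 40 + ((54*7)/49)*15 = 40 + (378*(1/49))*15 = 40 + (54/7)*15 = 40 + 810/7 = 1090/7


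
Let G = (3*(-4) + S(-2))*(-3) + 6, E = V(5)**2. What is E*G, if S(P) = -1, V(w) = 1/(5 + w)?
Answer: 9/20 ≈ 0.45000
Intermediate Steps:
E = 1/100 (E = (1/(5 + 5))**2 = (1/10)**2 = 1/100 ≈ 0.010000)
G = 45 (G = (3*(-4) - 1)*(-3) + 6 = (-12 - 1)*(-3) + 6 = -13*(-3) + 6 = 39 + 6 = 45)
E*G = (1/100)*45 = 9/20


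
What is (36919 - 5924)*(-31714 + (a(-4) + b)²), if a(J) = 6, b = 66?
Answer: -822297350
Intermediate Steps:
(36919 - 5924)*(-31714 + (a(-4) + b)²) = (36919 - 5924)*(-31714 + (6 + 66)²) = 30995*(-31714 + 72²) = 30995*(-31714 + 5184) = 30995*(-26530) = -822297350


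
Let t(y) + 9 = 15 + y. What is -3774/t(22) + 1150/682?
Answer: -635417/4774 ≈ -133.10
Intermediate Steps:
t(y) = 6 + y (t(y) = -9 + (15 + y) = 6 + y)
-3774/t(22) + 1150/682 = -3774/(6 + 22) + 1150/682 = -3774/28 + 1150*(1/682) = -3774*1/28 + 575/341 = -1887/14 + 575/341 = -635417/4774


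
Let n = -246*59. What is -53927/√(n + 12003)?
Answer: 53927*I*√31/279 ≈ 1076.2*I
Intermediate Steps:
n = -14514
-53927/√(n + 12003) = -53927/√(-14514 + 12003) = -53927*(-I*√31/279) = -(-53927)*I*√31/279 = 53927*I*√31/279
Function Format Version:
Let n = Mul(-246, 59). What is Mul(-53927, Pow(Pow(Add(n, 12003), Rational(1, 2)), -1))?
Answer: Mul(Rational(53927, 279), I, Pow(31, Rational(1, 2))) ≈ Mul(1076.2, I)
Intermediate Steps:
n = -14514
Mul(-53927, Pow(Pow(Add(n, 12003), Rational(1, 2)), -1)) = Mul(-53927, Pow(Pow(Add(-14514, 12003), Rational(1, 2)), -1)) = Mul(-53927, Pow(Pow(-2511, Rational(1, 2)), -1)) = Mul(-53927, Pow(Mul(9, I, Pow(31, Rational(1, 2))), -1)) = Mul(-53927, Mul(Rational(-1, 279), I, Pow(31, Rational(1, 2)))) = Mul(Rational(53927, 279), I, Pow(31, Rational(1, 2)))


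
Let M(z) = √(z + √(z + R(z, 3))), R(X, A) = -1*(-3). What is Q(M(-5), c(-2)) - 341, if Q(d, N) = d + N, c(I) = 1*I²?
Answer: -337 + √(-5 + I*√2) ≈ -336.69 + 2.2579*I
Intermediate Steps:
R(X, A) = 3
M(z) = √(z + √(3 + z)) (M(z) = √(z + √(z + 3)) = √(z + √(3 + z)))
c(I) = I²
Q(d, N) = N + d
Q(M(-5), c(-2)) - 341 = ((-2)² + √(-5 + √(3 - 5))) - 341 = (4 + √(-5 + √(-2))) - 341 = (4 + √(-5 + I*√2)) - 341 = -337 + √(-5 + I*√2)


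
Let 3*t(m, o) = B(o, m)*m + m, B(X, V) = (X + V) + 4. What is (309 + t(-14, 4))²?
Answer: 994009/9 ≈ 1.1045e+5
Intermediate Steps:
B(X, V) = 4 + V + X (B(X, V) = (V + X) + 4 = 4 + V + X)
t(m, o) = m/3 + m*(4 + m + o)/3 (t(m, o) = ((4 + m + o)*m + m)/3 = (m*(4 + m + o) + m)/3 = (m + m*(4 + m + o))/3 = m/3 + m*(4 + m + o)/3)
(309 + t(-14, 4))² = (309 + (⅓)*(-14)*(5 - 14 + 4))² = (309 + (⅓)*(-14)*(-5))² = (309 + 70/3)² = (997/3)² = 994009/9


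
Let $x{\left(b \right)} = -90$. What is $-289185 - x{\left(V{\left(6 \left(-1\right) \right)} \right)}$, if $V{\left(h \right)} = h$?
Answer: $-289095$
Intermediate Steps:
$-289185 - x{\left(V{\left(6 \left(-1\right) \right)} \right)} = -289185 - -90 = -289185 + 90 = -289095$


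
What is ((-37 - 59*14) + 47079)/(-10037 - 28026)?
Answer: -46216/38063 ≈ -1.2142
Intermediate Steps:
((-37 - 59*14) + 47079)/(-10037 - 28026) = ((-37 - 826) + 47079)/(-38063) = (-863 + 47079)*(-1/38063) = 46216*(-1/38063) = -46216/38063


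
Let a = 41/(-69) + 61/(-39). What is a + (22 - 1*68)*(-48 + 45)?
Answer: 121850/897 ≈ 135.84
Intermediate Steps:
a = -1936/897 (a = 41*(-1/69) + 61*(-1/39) = -41/69 - 61/39 = -1936/897 ≈ -2.1583)
a + (22 - 1*68)*(-48 + 45) = -1936/897 + (22 - 1*68)*(-48 + 45) = -1936/897 + (22 - 68)*(-3) = -1936/897 - 46*(-3) = -1936/897 + 138 = 121850/897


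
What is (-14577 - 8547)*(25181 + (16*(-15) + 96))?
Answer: -578955588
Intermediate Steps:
(-14577 - 8547)*(25181 + (16*(-15) + 96)) = -23124*(25181 + (-240 + 96)) = -23124*(25181 - 144) = -23124*25037 = -578955588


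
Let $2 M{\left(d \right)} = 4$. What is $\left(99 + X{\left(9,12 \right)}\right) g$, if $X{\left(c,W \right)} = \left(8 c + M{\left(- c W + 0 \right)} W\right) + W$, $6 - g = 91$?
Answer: $-17595$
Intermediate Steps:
$M{\left(d \right)} = 2$ ($M{\left(d \right)} = \frac{1}{2} \cdot 4 = 2$)
$g = -85$ ($g = 6 - 91 = -85$)
$X{\left(c,W \right)} = 3 W + 8 c$ ($X{\left(c,W \right)} = \left(8 c + 2 W\right) + W = \left(2 W + 8 c\right) + W = 3 W + 8 c$)
$\left(99 + X{\left(9,12 \right)}\right) g = \left(99 + \left(3 \cdot 12 + 8 \cdot 9\right)\right) \left(-85\right) = \left(99 + \left(36 + 72\right)\right) \left(-85\right) = \left(99 + 108\right) \left(-85\right) = 207 \left(-85\right) = -17595$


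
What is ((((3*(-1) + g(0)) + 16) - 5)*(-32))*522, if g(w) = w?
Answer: -133632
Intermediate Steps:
((((3*(-1) + g(0)) + 16) - 5)*(-32))*522 = ((((3*(-1) + 0) + 16) - 5)*(-32))*522 = ((((-3 + 0) + 16) - 5)*(-32))*522 = (((-3 + 16) - 5)*(-32))*522 = ((13 - 5)*(-32))*522 = (8*(-32))*522 = -256*522 = -133632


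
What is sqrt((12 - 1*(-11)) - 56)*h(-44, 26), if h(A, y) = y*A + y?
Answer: -1118*I*sqrt(33) ≈ -6422.4*I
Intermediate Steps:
h(A, y) = y + A*y (h(A, y) = A*y + y = y + A*y)
sqrt((12 - 1*(-11)) - 56)*h(-44, 26) = sqrt((12 - 1*(-11)) - 56)*(26*(1 - 44)) = sqrt((12 + 11) - 56)*(26*(-43)) = sqrt(23 - 56)*(-1118) = sqrt(-33)*(-1118) = (I*sqrt(33))*(-1118) = -1118*I*sqrt(33)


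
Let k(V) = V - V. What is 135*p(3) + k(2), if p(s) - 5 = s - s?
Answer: 675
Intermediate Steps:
k(V) = 0
p(s) = 5 (p(s) = 5 + (s - s) = 5 + 0 = 5)
135*p(3) + k(2) = 135*5 + 0 = 675 + 0 = 675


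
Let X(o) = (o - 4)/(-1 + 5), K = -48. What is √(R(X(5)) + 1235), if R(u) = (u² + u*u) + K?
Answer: √18994/4 ≈ 34.455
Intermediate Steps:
X(o) = -1 + o/4 (X(o) = (-4 + o)/4 = (-4 + o)*(¼) = -1 + o/4)
R(u) = -48 + 2*u² (R(u) = (u² + u*u) - 48 = (u² + u²) - 48 = 2*u² - 48 = -48 + 2*u²)
√(R(X(5)) + 1235) = √((-48 + 2*(-1 + (¼)*5)²) + 1235) = √((-48 + 2*(-1 + 5/4)²) + 1235) = √((-48 + 2*(¼)²) + 1235) = √((-48 + 2*(1/16)) + 1235) = √((-48 + ⅛) + 1235) = √(-383/8 + 1235) = √(9497/8) = √18994/4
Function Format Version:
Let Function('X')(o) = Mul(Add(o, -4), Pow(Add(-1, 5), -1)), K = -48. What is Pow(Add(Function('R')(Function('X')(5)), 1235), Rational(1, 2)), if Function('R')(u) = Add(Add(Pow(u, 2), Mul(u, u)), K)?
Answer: Mul(Rational(1, 4), Pow(18994, Rational(1, 2))) ≈ 34.455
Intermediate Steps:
Function('X')(o) = Add(-1, Mul(Rational(1, 4), o)) (Function('X')(o) = Mul(Add(-4, o), Pow(4, -1)) = Mul(Add(-4, o), Rational(1, 4)) = Add(-1, Mul(Rational(1, 4), o)))
Function('R')(u) = Add(-48, Mul(2, Pow(u, 2))) (Function('R')(u) = Add(Add(Pow(u, 2), Mul(u, u)), -48) = Add(Add(Pow(u, 2), Pow(u, 2)), -48) = Add(Mul(2, Pow(u, 2)), -48) = Add(-48, Mul(2, Pow(u, 2))))
Pow(Add(Function('R')(Function('X')(5)), 1235), Rational(1, 2)) = Pow(Add(Add(-48, Mul(2, Pow(Add(-1, Mul(Rational(1, 4), 5)), 2))), 1235), Rational(1, 2)) = Pow(Add(Add(-48, Mul(2, Pow(Add(-1, Rational(5, 4)), 2))), 1235), Rational(1, 2)) = Pow(Add(Add(-48, Mul(2, Pow(Rational(1, 4), 2))), 1235), Rational(1, 2)) = Pow(Add(Add(-48, Mul(2, Rational(1, 16))), 1235), Rational(1, 2)) = Pow(Add(Add(-48, Rational(1, 8)), 1235), Rational(1, 2)) = Pow(Add(Rational(-383, 8), 1235), Rational(1, 2)) = Pow(Rational(9497, 8), Rational(1, 2)) = Mul(Rational(1, 4), Pow(18994, Rational(1, 2)))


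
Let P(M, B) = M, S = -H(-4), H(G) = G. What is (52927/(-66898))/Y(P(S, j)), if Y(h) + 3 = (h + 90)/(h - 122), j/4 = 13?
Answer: 446099/2140736 ≈ 0.20839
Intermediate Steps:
j = 52 (j = 4*13 = 52)
S = 4 (S = -1*(-4) = 4)
Y(h) = -3 + (90 + h)/(-122 + h) (Y(h) = -3 + (h + 90)/(h - 122) = -3 + (90 + h)/(-122 + h))
(52927/(-66898))/Y(P(S, j)) = (52927/(-66898))/((2*(228 - 1*4)/(-122 + 4))) = (52927*(-1/66898))/((2*(228 - 4)/(-118))) = -52927/(66898*(2*(-1/118)*224)) = -52927/(66898*(-224/59)) = -52927/66898*(-59/224) = 446099/2140736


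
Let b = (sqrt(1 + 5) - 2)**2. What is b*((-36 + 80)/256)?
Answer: 55/32 - 11*sqrt(6)/16 ≈ 0.034726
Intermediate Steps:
b = (-2 + sqrt(6))**2 (b = (sqrt(6) - 2)**2 = (-2 + sqrt(6))**2 ≈ 0.20204)
b*((-36 + 80)/256) = (2 - sqrt(6))**2*((-36 + 80)/256) = (2 - sqrt(6))**2*(44*(1/256)) = (2 - sqrt(6))**2*(11/64) = 11*(2 - sqrt(6))**2/64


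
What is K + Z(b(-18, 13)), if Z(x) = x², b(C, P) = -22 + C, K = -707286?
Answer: -705686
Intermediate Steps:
K + Z(b(-18, 13)) = -707286 + (-22 - 18)² = -707286 + (-40)² = -707286 + 1600 = -705686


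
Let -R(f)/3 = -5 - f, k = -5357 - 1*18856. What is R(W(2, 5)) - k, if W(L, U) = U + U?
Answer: 24258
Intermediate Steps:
k = -24213 (k = -5357 - 18856 = -24213)
W(L, U) = 2*U
R(f) = 15 + 3*f (R(f) = -3*(-5 - f) = 15 + 3*f)
R(W(2, 5)) - k = (15 + 3*(2*5)) - 1*(-24213) = (15 + 3*10) + 24213 = (15 + 30) + 24213 = 45 + 24213 = 24258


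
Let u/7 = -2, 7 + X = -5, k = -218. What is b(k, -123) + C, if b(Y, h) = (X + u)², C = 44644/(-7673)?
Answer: 5142304/7673 ≈ 670.18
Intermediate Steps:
X = -12 (X = -7 - 5 = -12)
u = -14 (u = 7*(-2) = -14)
C = -44644/7673 (C = 44644*(-1/7673) = -44644/7673 ≈ -5.8183)
b(Y, h) = 676 (b(Y, h) = (-12 - 14)² = (-26)² = 676)
b(k, -123) + C = 676 - 44644/7673 = 5142304/7673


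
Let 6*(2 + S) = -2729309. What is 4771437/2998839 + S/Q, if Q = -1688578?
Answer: 18842151845945/10127547121884 ≈ 1.8605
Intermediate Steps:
S = -2729321/6 (S = -2 + (⅙)*(-2729309) = -2 - 2729309/6 = -2729321/6 ≈ -4.5489e+5)
4771437/2998839 + S/Q = 4771437/2998839 - 2729321/6/(-1688578) = 4771437*(1/2998839) - 2729321/6*(-1/1688578) = 1590479/999613 + 2729321/10131468 = 18842151845945/10127547121884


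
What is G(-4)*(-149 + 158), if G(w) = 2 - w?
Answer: 54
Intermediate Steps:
G(-4)*(-149 + 158) = (2 - 1*(-4))*(-149 + 158) = (2 + 4)*9 = 6*9 = 54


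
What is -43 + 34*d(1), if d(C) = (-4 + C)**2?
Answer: 263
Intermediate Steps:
-43 + 34*d(1) = -43 + 34*(-4 + 1)**2 = -43 + 34*(-3)**2 = -43 + 34*9 = -43 + 306 = 263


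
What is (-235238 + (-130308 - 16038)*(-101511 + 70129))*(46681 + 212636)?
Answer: 1190886077100078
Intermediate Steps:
(-235238 + (-130308 - 16038)*(-101511 + 70129))*(46681 + 212636) = (-235238 - 146346*(-31382))*259317 = (-235238 + 4592630172)*259317 = 4592394934*259317 = 1190886077100078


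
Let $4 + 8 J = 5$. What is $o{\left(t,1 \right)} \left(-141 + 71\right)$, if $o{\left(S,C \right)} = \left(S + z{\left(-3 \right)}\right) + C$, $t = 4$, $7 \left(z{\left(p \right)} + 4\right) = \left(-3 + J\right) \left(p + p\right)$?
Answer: $- \frac{485}{2} \approx -242.5$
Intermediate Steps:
$J = \frac{1}{8}$ ($J = - \frac{1}{2} + \frac{1}{8} \cdot 5 = - \frac{1}{2} + \frac{5}{8} = \frac{1}{8} \approx 0.125$)
$z{\left(p \right)} = -4 - \frac{23 p}{28}$ ($z{\left(p \right)} = -4 + \frac{\left(-3 + \frac{1}{8}\right) \left(p + p\right)}{7} = -4 + \frac{\left(- \frac{23}{8}\right) 2 p}{7} = -4 + \frac{\left(- \frac{23}{4}\right) p}{7} = -4 - \frac{23 p}{28}$)
$o{\left(S,C \right)} = - \frac{43}{28} + C + S$ ($o{\left(S,C \right)} = \left(S - \frac{43}{28}\right) + C = \left(- \frac{43}{28} + S\right) + C = - \frac{43}{28} + C + S$)
$o{\left(t,1 \right)} \left(-141 + 71\right) = \left(- \frac{43}{28} + 1 + 4\right) \left(-141 + 71\right) = \frac{97}{28} \left(-70\right) = - \frac{485}{2}$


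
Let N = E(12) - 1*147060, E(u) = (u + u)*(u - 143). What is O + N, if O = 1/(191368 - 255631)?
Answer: -9652559653/64263 ≈ -1.5020e+5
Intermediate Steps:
E(u) = 2*u*(-143 + u) (E(u) = (2*u)*(-143 + u) = 2*u*(-143 + u))
N = -150204 (N = 2*12*(-143 + 12) - 1*147060 = 2*12*(-131) - 147060 = -3144 - 147060 = -150204)
O = -1/64263 (O = 1/(-64263) = -1/64263 ≈ -1.5561e-5)
O + N = -1/64263 - 150204 = -9652559653/64263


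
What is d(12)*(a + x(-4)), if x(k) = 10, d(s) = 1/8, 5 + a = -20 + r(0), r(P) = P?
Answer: -15/8 ≈ -1.8750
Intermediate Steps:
a = -25 (a = -5 + (-20 + 0) = -5 - 20 = -25)
d(s) = 1/8
d(12)*(a + x(-4)) = (-25 + 10)/8 = (1/8)*(-15) = -15/8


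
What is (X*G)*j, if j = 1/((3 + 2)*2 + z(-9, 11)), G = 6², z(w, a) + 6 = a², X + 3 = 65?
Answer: 2232/125 ≈ 17.856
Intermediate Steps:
X = 62 (X = -3 + 65 = 62)
z(w, a) = -6 + a²
G = 36
j = 1/125 (j = 1/((3 + 2)*2 + (-6 + 11²)) = 1/(5*2 + (-6 + 121)) = 1/(10 + 115) = 1/125 ≈ 0.0080000)
(X*G)*j = (62*36)*(1/125) = 2232*(1/125) = 2232/125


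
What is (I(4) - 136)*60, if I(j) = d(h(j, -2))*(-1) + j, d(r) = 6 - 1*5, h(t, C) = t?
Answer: -7980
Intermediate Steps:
d(r) = 1 (d(r) = 6 - 5 = 1)
I(j) = -1 + j (I(j) = 1*(-1) + j = -1 + j)
(I(4) - 136)*60 = ((-1 + 4) - 136)*60 = (3 - 136)*60 = -133*60 = -7980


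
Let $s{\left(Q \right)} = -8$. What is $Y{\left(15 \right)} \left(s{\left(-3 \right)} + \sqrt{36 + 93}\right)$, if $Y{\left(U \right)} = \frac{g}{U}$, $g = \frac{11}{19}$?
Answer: $- \frac{88}{285} + \frac{11 \sqrt{129}}{285} \approx 0.1296$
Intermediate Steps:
$g = \frac{11}{19}$ ($g = 11 \cdot \frac{1}{19} = \frac{11}{19} \approx 0.57895$)
$Y{\left(U \right)} = \frac{11}{19 U}$
$Y{\left(15 \right)} \left(s{\left(-3 \right)} + \sqrt{36 + 93}\right) = \frac{11}{19 \cdot 15} \left(-8 + \sqrt{36 + 93}\right) = \frac{11}{19} \cdot \frac{1}{15} \left(-8 + \sqrt{129}\right) = \frac{11 \left(-8 + \sqrt{129}\right)}{285} = - \frac{88}{285} + \frac{11 \sqrt{129}}{285}$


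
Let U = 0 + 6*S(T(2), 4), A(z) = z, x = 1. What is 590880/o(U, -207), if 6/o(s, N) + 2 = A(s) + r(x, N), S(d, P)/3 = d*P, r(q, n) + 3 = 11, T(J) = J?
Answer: 14772000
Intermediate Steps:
r(q, n) = 8 (r(q, n) = -3 + 11 = 8)
S(d, P) = 3*P*d (S(d, P) = 3*(d*P) = 3*(P*d) = 3*P*d)
U = 144 (U = 0 + 6*(3*4*2) = 0 + 6*24 = 0 + 144 = 144)
o(s, N) = 6/(6 + s) (o(s, N) = 6/(-2 + (s + 8)) = 6/(-2 + (8 + s)) = 6/(6 + s))
590880/o(U, -207) = 590880/((6/(6 + 144))) = 590880/((6/150)) = 590880/((6*(1/150))) = 590880/(1/25) = 590880*25 = 14772000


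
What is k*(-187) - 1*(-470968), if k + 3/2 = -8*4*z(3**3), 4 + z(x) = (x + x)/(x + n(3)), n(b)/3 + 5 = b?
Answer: 6477799/14 ≈ 4.6270e+5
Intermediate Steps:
n(b) = -15 + 3*b
z(x) = -4 + 2*x/(-6 + x) (z(x) = -4 + (x + x)/(x + (-15 + 3*3)) = -4 + (2*x)/(x + (-15 + 9)) = -4 + (2*x)/(x - 6) = -4 + (2*x)/(-6 + x) = -4 + 2*x/(-6 + x))
k = 619/14 (k = -3/2 - 8*4*2*(12 - 1*3**3)/(-6 + 3**3) = -3/2 - 32*2*(12 - 1*27)/(-6 + 27) = -3/2 - 32*2*(12 - 27)/21 = -3/2 - 32*2*(1/21)*(-15) = -3/2 - 32*(-10)/7 = -3/2 - 1*(-320/7) = -3/2 + 320/7 = 619/14 ≈ 44.214)
k*(-187) - 1*(-470968) = (619/14)*(-187) - 1*(-470968) = -115753/14 + 470968 = 6477799/14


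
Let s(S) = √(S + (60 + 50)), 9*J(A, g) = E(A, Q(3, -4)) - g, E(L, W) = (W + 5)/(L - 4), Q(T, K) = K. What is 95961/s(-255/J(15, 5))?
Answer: 31987*√2310/385 ≈ 3993.2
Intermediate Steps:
E(L, W) = (5 + W)/(-4 + L)
J(A, g) = -g/9 + 1/(9*(-4 + A)) (J(A, g) = ((5 - 4)/(-4 + A) - g)/9 = (1/(-4 + A) - g)/9 = -g/9 + 1/(9*(-4 + A)))
s(S) = √(110 + S) (s(S) = √(S + 110) = √(110 + S))
95961/s(-255/J(15, 5)) = 95961/(√(110 - 255*9*(-4 + 15)/(1 - 1*5*(-4 + 15)))) = 95961/(√(110 - 255*99/(1 - 1*5*11))) = 95961/(√(110 - 255*99/(1 - 55))) = 95961/(√(110 - 255/((⅑)*(1/11)*(-54)))) = 95961/(√(110 - 255/(-6/11))) = 95961/(√(110 - 255*(-11/6))) = 95961/(√(110 + 935/2)) = 95961/(√(1155/2)) = 95961/((√2310/2)) = 95961*(√2310/1155) = 31987*√2310/385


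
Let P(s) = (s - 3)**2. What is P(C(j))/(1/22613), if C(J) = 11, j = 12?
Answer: 1447232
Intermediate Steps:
P(s) = (-3 + s)**2
P(C(j))/(1/22613) = (-3 + 11)**2/(1/22613) = 8**2/(1/22613) = 64*22613 = 1447232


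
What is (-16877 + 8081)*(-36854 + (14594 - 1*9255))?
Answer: 277205940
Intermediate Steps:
(-16877 + 8081)*(-36854 + (14594 - 1*9255)) = -8796*(-36854 + (14594 - 9255)) = -8796*(-36854 + 5339) = -8796*(-31515) = 277205940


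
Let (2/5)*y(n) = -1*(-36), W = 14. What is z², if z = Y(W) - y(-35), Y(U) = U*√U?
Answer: 10844 - 2520*√14 ≈ 1415.0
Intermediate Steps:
y(n) = 90 (y(n) = 5*(-1*(-36))/2 = (5/2)*36 = 90)
Y(U) = U^(3/2)
z = -90 + 14*√14 (z = 14^(3/2) - 1*90 = 14*√14 - 90 = -90 + 14*√14 ≈ -37.617)
z² = (-90 + 14*√14)²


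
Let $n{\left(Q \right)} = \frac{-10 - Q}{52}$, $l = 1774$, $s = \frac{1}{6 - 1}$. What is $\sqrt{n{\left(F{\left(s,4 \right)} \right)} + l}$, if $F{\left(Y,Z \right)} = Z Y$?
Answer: $\frac{\sqrt{29977090}}{130} \approx 42.116$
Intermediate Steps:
$s = \frac{1}{5} \approx 0.2$
$F{\left(Y,Z \right)} = Y Z$
$n{\left(Q \right)} = - \frac{5}{26} - \frac{Q}{52}$ ($n{\left(Q \right)} = \left(-10 - Q\right) \frac{1}{52} = - \frac{5}{26} - \frac{Q}{52}$)
$\sqrt{n{\left(F{\left(s,4 \right)} \right)} + l} = \sqrt{\left(- \frac{5}{26} - \frac{\frac{1}{5} \cdot 4}{52}\right) + 1774} = \sqrt{\left(- \frac{5}{26} - \frac{1}{65}\right) + 1774} = \sqrt{- \frac{27}{130} + 1774} = \sqrt{\frac{230593}{130}} = \frac{\sqrt{29977090}}{130}$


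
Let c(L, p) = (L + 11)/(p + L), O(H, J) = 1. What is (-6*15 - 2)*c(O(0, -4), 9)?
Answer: -552/5 ≈ -110.40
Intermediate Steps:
c(L, p) = (11 + L)/(L + p)
(-6*15 - 2)*c(O(0, -4), 9) = (-6*15 - 2)*((11 + 1)/(1 + 9)) = (-90 - 2)*(12/10) = -46*12/5 = -92*6/5 = -552/5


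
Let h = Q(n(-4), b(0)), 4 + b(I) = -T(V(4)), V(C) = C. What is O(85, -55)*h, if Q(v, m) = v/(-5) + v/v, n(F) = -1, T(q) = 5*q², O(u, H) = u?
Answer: 102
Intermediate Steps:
b(I) = -84 (b(I) = -4 - 5*4² = -4 - 5*16 = -4 - 1*80 = -4 - 80 = -84)
Q(v, m) = 1 - v/5 (Q(v, m) = v*(-⅕) + 1 = -v/5 + 1 = 1 - v/5)
h = 6/5 (h = 1 - ⅕*(-1) = 1 + ⅕ = 6/5 ≈ 1.2000)
O(85, -55)*h = 85*(6/5) = 102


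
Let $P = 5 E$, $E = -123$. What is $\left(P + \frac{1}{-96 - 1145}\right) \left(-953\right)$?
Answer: $\frac{727344848}{1241} \approx 5.861 \cdot 10^{5}$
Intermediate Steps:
$P = -615$ ($P = 5 \left(-123\right) = -615$)
$\left(P + \frac{1}{-96 - 1145}\right) \left(-953\right) = \left(-615 + \frac{1}{-96 - 1145}\right) \left(-953\right) = \left(-615 + \frac{1}{-1241}\right) \left(-953\right) = \left(-615 - \frac{1}{1241}\right) \left(-953\right) = \left(- \frac{763216}{1241}\right) \left(-953\right) = \frac{727344848}{1241}$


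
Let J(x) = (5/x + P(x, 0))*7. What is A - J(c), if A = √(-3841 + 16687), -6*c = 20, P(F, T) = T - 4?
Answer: 77/2 + √12846 ≈ 151.84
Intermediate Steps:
P(F, T) = -4 + T
c = -10/3 (c = -⅙*20 = -10/3 ≈ -3.3333)
J(x) = -28 + 35/x (J(x) = (5/x + (-4 + 0))*7 = (5/x - 4)*7 = (-4 + 5/x)*7 = -28 + 35/x)
A = √12846 ≈ 113.34
A - J(c) = √12846 - (-28 + 35/(-10/3)) = √12846 - (-28 + 35*(-3/10)) = √12846 - (-28 - 21/2) = √12846 - 1*(-77/2) = √12846 + 77/2 = 77/2 + √12846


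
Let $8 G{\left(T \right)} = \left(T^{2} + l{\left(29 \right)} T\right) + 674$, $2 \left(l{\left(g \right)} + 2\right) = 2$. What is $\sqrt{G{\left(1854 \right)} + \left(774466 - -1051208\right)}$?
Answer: $\sqrt{2255191} \approx 1501.7$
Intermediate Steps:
$l{\left(g \right)} = -1$ ($l{\left(g \right)} = -2 + \frac{1}{2} \cdot 2 = -2 + 1 = -1$)
$G{\left(T \right)} = \frac{337}{4} - \frac{T}{8} + \frac{T^{2}}{8}$ ($G{\left(T \right)} = \frac{\left(T^{2} - T\right) + 674}{8} = \frac{674 + T^{2} - T}{8} = \frac{337}{4} - \frac{T}{8} + \frac{T^{2}}{8}$)
$\sqrt{G{\left(1854 \right)} + \left(774466 - -1051208\right)} = \sqrt{\left(\frac{337}{4} - \frac{927}{4} + \frac{1854^{2}}{8}\right) + \left(774466 - -1051208\right)} = \sqrt{\left(\frac{337}{4} - \frac{927}{4} + \frac{1}{8} \cdot 3437316\right) + \left(774466 + 1051208\right)} = \sqrt{\left(\frac{337}{4} - \frac{927}{4} + \frac{859329}{2}\right) + 1825674} = \sqrt{429517 + 1825674} = \sqrt{2255191}$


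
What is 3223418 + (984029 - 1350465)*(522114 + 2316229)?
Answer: -1040067832130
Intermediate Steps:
3223418 + (984029 - 1350465)*(522114 + 2316229) = 3223418 - 366436*2838343 = 3223418 - 1040071055548 = -1040067832130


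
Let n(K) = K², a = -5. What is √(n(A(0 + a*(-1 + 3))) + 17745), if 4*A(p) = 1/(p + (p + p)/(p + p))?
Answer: √22997521/36 ≈ 133.21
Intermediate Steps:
A(p) = 1/(4*(1 + p)) (A(p) = 1/(4*(p + (p + p)/(p + p))) = 1/(4*(p + (2*p)/((2*p)))) = 1/(4*(p + (2*p)*(1/(2*p)))) = 1/(4*(p + 1)) = 1/(4*(1 + p)))
√(n(A(0 + a*(-1 + 3))) + 17745) = √((1/(4*(1 + (0 - 5*(-1 + 3)))))² + 17745) = √((1/(4*(1 + (0 - 5*2))))² + 17745) = √((1/(4*(1 + (0 - 10))))² + 17745) = √((1/(4*(1 - 10)))² + 17745) = √(((¼)/(-9))² + 17745) = √(((¼)*(-⅑))² + 17745) = √((-1/36)² + 17745) = √(1/1296 + 17745) = √(22997521/1296) = √22997521/36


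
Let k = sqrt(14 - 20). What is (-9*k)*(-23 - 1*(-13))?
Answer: 90*I*sqrt(6) ≈ 220.45*I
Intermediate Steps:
k = I*sqrt(6) (k = sqrt(-6) = I*sqrt(6) ≈ 2.4495*I)
(-9*k)*(-23 - 1*(-13)) = (-9*I*sqrt(6))*(-23 - 1*(-13)) = (-9*I*sqrt(6))*(-23 + 13) = -9*I*sqrt(6)*(-10) = 90*I*sqrt(6)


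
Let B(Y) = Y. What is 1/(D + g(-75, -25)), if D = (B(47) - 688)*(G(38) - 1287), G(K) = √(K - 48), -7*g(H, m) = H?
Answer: 20211954/16674512278013 + 31409*I*√10/33349024556026 ≈ 1.2121e-6 + 2.9783e-9*I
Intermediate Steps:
g(H, m) = -H/7
G(K) = √(-48 + K)
D = 824967 - 641*I*√10 (D = (47 - 688)*(√(-48 + 38) - 1287) = -641*(√(-10) - 1287) = -641*(I*√10 - 1287) = -641*(-1287 + I*√10) = 824967 - 641*I*√10 ≈ 8.2497e+5 - 2027.0*I)
1/(D + g(-75, -25)) = 1/((824967 - 641*I*√10) - ⅐*(-75)) = 1/((824967 - 641*I*√10) + 75/7) = 1/(5774844/7 - 641*I*√10)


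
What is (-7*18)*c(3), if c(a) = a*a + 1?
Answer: -1260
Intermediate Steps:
c(a) = 1 + a² (c(a) = a² + 1 = 1 + a²)
(-7*18)*c(3) = (-7*18)*(1 + 3²) = -126*(1 + 9) = -126*10 = -1260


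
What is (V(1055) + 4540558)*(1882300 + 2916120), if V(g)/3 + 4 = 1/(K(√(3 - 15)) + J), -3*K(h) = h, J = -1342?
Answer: 14714413596165495245/675362 + 3598815*I*√3/675362 ≈ 2.1787e+13 + 9.2296*I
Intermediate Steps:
K(h) = -h/3
V(g) = -12 + 3/(-1342 - 2*I*√3/3) (V(g) = -12 + 3/(-√(3 - 15)/3 - 1342) = -12 + 3/(-2*I*√3/3 - 1342) = -12 + 3/(-1342 - 2*I*√3/3))
(V(1055) + 4540558)*(1882300 + 2916120) = (3*(-8*√3 + 16107*I)/(2*(√3 - 2013*I)) + 4540558)*(1882300 + 2916120) = (4540558 + 3*(-8*√3 + 16107*I)/(2*(√3 - 2013*I)))*4798420 = 21787504318360 + 7197630*(-8*√3 + 16107*I)/(√3 - 2013*I)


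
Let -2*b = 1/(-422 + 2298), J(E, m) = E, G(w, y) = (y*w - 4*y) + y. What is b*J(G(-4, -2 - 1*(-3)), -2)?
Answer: 1/536 ≈ 0.0018657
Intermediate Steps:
G(w, y) = -3*y + w*y (G(w, y) = (w*y - 4*y) + y = (-4*y + w*y) + y = -3*y + w*y)
b = -1/3752 (b = -1/(2*(-422 + 2298)) = -½/1876 = -½*1/1876 = -1/3752 ≈ -0.00026652)
b*J(G(-4, -2 - 1*(-3)), -2) = -(-2 - 1*(-3))*(-3 - 4)/3752 = -(-2 + 3)*(-7)/3752 = -(-7)/3752 = -1/3752*(-7) = 1/536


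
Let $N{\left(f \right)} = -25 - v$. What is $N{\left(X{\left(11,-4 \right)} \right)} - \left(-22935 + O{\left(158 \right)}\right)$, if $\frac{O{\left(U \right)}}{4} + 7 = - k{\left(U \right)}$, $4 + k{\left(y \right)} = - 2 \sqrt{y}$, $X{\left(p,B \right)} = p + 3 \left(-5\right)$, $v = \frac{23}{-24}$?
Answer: $\frac{550151}{24} - 8 \sqrt{158} \approx 22822.0$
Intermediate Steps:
$v = - \frac{23}{24}$ ($v = 23 \left(- \frac{1}{24}\right) = - \frac{23}{24} \approx -0.95833$)
$X{\left(p,B \right)} = -15 + p$ ($X{\left(p,B \right)} = p - 15 = -15 + p$)
$k{\left(y \right)} = -4 - 2 \sqrt{y}$
$O{\left(U \right)} = -12 + 8 \sqrt{U}$ ($O{\left(U \right)} = -28 + 4 \left(- (-4 - 2 \sqrt{U})\right) = -28 + 4 \left(4 + 2 \sqrt{U}\right) = -28 + \left(16 + 8 \sqrt{U}\right) = -12 + 8 \sqrt{U}$)
$N{\left(f \right)} = - \frac{577}{24}$ ($N{\left(f \right)} = -25 - - \frac{23}{24} = -25 + \frac{23}{24} = - \frac{577}{24}$)
$N{\left(X{\left(11,-4 \right)} \right)} - \left(-22935 + O{\left(158 \right)}\right) = - \frac{577}{24} - \left(-22935 - \left(12 - 8 \sqrt{158}\right)\right) = - \frac{577}{24} - \left(-22947 + 8 \sqrt{158}\right) = - \frac{577}{24} + \left(22947 - 8 \sqrt{158}\right) = \frac{550151}{24} - 8 \sqrt{158}$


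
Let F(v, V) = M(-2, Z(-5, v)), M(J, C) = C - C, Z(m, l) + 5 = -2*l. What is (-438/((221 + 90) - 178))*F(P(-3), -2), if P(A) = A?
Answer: 0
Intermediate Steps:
Z(m, l) = -5 - 2*l
M(J, C) = 0
F(v, V) = 0
(-438/((221 + 90) - 178))*F(P(-3), -2) = -438/((221 + 90) - 178)*0 = -438/(311 - 178)*0 = -438/133*0 = 0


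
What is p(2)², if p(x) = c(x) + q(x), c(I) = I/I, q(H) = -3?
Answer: 4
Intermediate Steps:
c(I) = 1
p(x) = -2 (p(x) = 1 - 3 = -2)
p(2)² = (-2)² = 4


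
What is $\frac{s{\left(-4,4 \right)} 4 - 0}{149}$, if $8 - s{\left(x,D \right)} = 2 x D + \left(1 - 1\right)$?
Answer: $\frac{160}{149} \approx 1.0738$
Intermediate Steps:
$s{\left(x,D \right)} = 8 - 2 D x$ ($s{\left(x,D \right)} = 8 - \left(2 x D + \left(1 - 1\right)\right) = 8 - \left(2 D x + \left(1 - 1\right)\right) = 8 - \left(2 D x + 0\right) = 8 - 2 D x$)
$\frac{s{\left(-4,4 \right)} 4 - 0}{149} = \frac{\left(8 - 8 \left(-4\right)\right) 4 - 0}{149} = \left(\left(8 + 32\right) 4 + \left(-3 + 3\right)\right) \frac{1}{149} = \left(40 \cdot 4 + 0\right) \frac{1}{149} = \left(160 + 0\right) \frac{1}{149} = 160 \cdot \frac{1}{149} = \frac{160}{149}$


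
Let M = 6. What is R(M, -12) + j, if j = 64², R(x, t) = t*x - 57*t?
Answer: 4708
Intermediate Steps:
R(x, t) = -57*t + t*x
j = 4096
R(M, -12) + j = -12*(-57 + 6) + 4096 = -12*(-51) + 4096 = 612 + 4096 = 4708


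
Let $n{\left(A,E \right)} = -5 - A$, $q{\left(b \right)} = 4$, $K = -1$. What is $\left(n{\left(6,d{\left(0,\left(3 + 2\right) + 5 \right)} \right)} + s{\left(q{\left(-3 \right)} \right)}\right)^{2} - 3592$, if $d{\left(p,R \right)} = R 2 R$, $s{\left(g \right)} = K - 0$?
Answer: $-3448$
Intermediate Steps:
$s{\left(g \right)} = -1$ ($s{\left(g \right)} = -1 - 0 = -1 + 0 = -1$)
$d{\left(p,R \right)} = 2 R^{2}$ ($d{\left(p,R \right)} = 2 R R = 2 R^{2}$)
$\left(n{\left(6,d{\left(0,\left(3 + 2\right) + 5 \right)} \right)} + s{\left(q{\left(-3 \right)} \right)}\right)^{2} - 3592 = \left(\left(-5 - 6\right) - 1\right)^{2} - 3592 = \left(-11 - 1\right)^{2} - 3592 = \left(-12\right)^{2} - 3592 = 144 - 3592 = -3448$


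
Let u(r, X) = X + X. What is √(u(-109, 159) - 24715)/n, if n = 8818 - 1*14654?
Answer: -I*√24397/5836 ≈ -0.026764*I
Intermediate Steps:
u(r, X) = 2*X
n = -5836 (n = 8818 - 14654 = -5836)
√(u(-109, 159) - 24715)/n = √(2*159 - 24715)/(-5836) = √(318 - 24715)*(-1/5836) = √(-24397)*(-1/5836) = (I*√24397)*(-1/5836) = -I*√24397/5836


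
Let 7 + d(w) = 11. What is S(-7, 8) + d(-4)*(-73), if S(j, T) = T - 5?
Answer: -289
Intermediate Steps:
S(j, T) = -5 + T
d(w) = 4 (d(w) = -7 + 11 = 4)
S(-7, 8) + d(-4)*(-73) = (-5 + 8) + 4*(-73) = 3 - 292 = -289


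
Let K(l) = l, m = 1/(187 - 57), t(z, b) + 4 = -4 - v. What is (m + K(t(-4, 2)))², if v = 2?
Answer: 1687401/16900 ≈ 99.846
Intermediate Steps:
t(z, b) = -10 (t(z, b) = -4 + (-4 - 1*2) = -4 + (-4 - 2) = -4 - 6 = -10)
m = 1/130 ≈ 0.0076923
(m + K(t(-4, 2)))² = (1/130 - 10)² = (-1299/130)² = 1687401/16900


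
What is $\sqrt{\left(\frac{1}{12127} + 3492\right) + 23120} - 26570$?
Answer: $-26570 + \frac{5 \sqrt{156546824523}}{12127} \approx -26407.0$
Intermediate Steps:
$\sqrt{\left(\frac{1}{12127} + 3492\right) + 23120} - 26570 = \sqrt{\frac{42347485}{12127} + 23120} - 26570 = \sqrt{\frac{322723725}{12127}} - 26570 = \frac{5 \sqrt{156546824523}}{12127} - 26570 = -26570 + \frac{5 \sqrt{156546824523}}{12127}$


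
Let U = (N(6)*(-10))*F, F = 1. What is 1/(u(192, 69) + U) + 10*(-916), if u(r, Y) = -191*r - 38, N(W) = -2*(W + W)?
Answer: -334065201/36470 ≈ -9160.0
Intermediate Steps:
N(W) = -4*W
u(r, Y) = -38 - 191*r
U = 240 (U = (-4*6*(-10))*1 = -24*(-10)*1 = 240*1 = 240)
1/(u(192, 69) + U) + 10*(-916) = 1/((-38 - 191*192) + 240) + 10*(-916) = 1/((-38 - 36672) + 240) - 9160 = 1/(-36710 + 240) - 9160 = 1/(-36470) - 9160 = -1/36470 - 9160 = -334065201/36470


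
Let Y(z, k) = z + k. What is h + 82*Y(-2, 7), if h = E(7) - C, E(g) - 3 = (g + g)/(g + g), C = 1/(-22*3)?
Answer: 27325/66 ≈ 414.02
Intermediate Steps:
C = -1/66 (C = -1/22*⅓ = -1/66 ≈ -0.015152)
Y(z, k) = k + z
E(g) = 4 (E(g) = 3 + (g + g)/(g + g) = 3 + (2*g)/((2*g)) = 3 + (2*g)*(1/(2*g)) = 3 + 1 = 4)
h = 265/66 (h = 4 - 1*(-1/66) = 4 + 1/66 = 265/66 ≈ 4.0152)
h + 82*Y(-2, 7) = 265/66 + 82*(7 - 2) = 265/66 + 82*5 = 265/66 + 410 = 27325/66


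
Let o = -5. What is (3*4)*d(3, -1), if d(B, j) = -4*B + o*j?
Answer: -84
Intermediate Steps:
d(B, j) = -5*j - 4*B (d(B, j) = -4*B - 5*j = -5*j - 4*B)
(3*4)*d(3, -1) = (3*4)*(-5*(-1) - 4*3) = 12*(5 - 12) = 12*(-7) = -84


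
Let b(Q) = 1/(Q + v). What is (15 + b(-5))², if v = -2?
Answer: 10816/49 ≈ 220.73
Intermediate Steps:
b(Q) = 1/(-2 + Q) (b(Q) = 1/(Q - 2) = 1/(-2 + Q))
(15 + b(-5))² = (15 + 1/(-2 - 5))² = (15 + 1/(-7))² = (15 - ⅐)² = (104/7)² = 10816/49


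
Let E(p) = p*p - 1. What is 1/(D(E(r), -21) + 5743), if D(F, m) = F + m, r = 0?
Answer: 1/5721 ≈ 0.00017479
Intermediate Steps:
E(p) = -1 + p² (E(p) = p² - 1 = -1 + p²)
1/(D(E(r), -21) + 5743) = 1/(((-1 + 0²) - 21) + 5743) = 1/(((-1 + 0) - 21) + 5743) = 1/((-1 - 21) + 5743) = 1/(-22 + 5743) = 1/5721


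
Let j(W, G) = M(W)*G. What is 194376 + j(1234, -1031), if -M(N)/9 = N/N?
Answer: 203655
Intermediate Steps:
M(N) = -9 (M(N) = -9*N/N = -9*1 = -9)
j(W, G) = -9*G
194376 + j(1234, -1031) = 194376 - 9*(-1031) = 194376 + 9279 = 203655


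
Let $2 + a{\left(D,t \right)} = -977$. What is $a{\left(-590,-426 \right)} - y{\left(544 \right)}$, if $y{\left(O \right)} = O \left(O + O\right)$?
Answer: $-592851$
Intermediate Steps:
$a{\left(D,t \right)} = -979$ ($a{\left(D,t \right)} = -2 - 977 = -979$)
$y{\left(O \right)} = 2 O^{2}$ ($y{\left(O \right)} = O 2 O = 2 O^{2}$)
$a{\left(-590,-426 \right)} - y{\left(544 \right)} = -979 - 2 \cdot 544^{2} = -979 - 2 \cdot 295936 = -979 - 591872 = -592851$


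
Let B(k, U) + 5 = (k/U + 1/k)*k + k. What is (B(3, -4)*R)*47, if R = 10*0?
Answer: 0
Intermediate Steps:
R = 0
B(k, U) = -5 + k + k*(1/k + k/U) (B(k, U) = -5 + ((k/U + 1/k)*k + k) = -5 + ((1/k + k/U)*k + k) = -5 + (k*(1/k + k/U) + k) = -5 + (k + k*(1/k + k/U)) = -5 + k + k*(1/k + k/U))
(B(3, -4)*R)*47 = ((-4 + 3 + 3²/(-4))*0)*47 = ((-4 + 3 - ¼*9)*0)*47 = ((-4 + 3 - 9/4)*0)*47 = -13/4*0*47 = 0*47 = 0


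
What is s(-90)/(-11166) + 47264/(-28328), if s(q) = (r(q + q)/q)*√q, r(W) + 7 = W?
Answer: -5908/3541 - 187*I*√10/334980 ≈ -1.6685 - 0.0017653*I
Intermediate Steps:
r(W) = -7 + W
s(q) = (-7 + 2*q)/√q (s(q) = ((-7 + (q + q))/q)*√q = ((-7 + 2*q)/q)*√q = (-7 + 2*q)/√q)
s(-90)/(-11166) + 47264/(-28328) = ((-7 + 2*(-90))/√(-90))/(-11166) + 47264/(-28328) = ((-I*√10/30)*(-7 - 180))*(-1/11166) + 47264*(-1/28328) = (-I*√10/30*(-187))*(-1/11166) - 5908/3541 = (187*I*√10/30)*(-1/11166) - 5908/3541 = -187*I*√10/334980 - 5908/3541 = -5908/3541 - 187*I*√10/334980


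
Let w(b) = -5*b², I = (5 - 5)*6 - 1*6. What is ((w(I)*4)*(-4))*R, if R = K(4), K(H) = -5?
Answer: -14400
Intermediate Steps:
I = -6 (I = 0*6 - 6 = 0 - 6 = -6)
R = -5
((w(I)*4)*(-4))*R = ((-5*(-6)²*4)*(-4))*(-5) = ((-5*36*4)*(-4))*(-5) = (-180*4*(-4))*(-5) = -720*(-4)*(-5) = 2880*(-5) = -14400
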